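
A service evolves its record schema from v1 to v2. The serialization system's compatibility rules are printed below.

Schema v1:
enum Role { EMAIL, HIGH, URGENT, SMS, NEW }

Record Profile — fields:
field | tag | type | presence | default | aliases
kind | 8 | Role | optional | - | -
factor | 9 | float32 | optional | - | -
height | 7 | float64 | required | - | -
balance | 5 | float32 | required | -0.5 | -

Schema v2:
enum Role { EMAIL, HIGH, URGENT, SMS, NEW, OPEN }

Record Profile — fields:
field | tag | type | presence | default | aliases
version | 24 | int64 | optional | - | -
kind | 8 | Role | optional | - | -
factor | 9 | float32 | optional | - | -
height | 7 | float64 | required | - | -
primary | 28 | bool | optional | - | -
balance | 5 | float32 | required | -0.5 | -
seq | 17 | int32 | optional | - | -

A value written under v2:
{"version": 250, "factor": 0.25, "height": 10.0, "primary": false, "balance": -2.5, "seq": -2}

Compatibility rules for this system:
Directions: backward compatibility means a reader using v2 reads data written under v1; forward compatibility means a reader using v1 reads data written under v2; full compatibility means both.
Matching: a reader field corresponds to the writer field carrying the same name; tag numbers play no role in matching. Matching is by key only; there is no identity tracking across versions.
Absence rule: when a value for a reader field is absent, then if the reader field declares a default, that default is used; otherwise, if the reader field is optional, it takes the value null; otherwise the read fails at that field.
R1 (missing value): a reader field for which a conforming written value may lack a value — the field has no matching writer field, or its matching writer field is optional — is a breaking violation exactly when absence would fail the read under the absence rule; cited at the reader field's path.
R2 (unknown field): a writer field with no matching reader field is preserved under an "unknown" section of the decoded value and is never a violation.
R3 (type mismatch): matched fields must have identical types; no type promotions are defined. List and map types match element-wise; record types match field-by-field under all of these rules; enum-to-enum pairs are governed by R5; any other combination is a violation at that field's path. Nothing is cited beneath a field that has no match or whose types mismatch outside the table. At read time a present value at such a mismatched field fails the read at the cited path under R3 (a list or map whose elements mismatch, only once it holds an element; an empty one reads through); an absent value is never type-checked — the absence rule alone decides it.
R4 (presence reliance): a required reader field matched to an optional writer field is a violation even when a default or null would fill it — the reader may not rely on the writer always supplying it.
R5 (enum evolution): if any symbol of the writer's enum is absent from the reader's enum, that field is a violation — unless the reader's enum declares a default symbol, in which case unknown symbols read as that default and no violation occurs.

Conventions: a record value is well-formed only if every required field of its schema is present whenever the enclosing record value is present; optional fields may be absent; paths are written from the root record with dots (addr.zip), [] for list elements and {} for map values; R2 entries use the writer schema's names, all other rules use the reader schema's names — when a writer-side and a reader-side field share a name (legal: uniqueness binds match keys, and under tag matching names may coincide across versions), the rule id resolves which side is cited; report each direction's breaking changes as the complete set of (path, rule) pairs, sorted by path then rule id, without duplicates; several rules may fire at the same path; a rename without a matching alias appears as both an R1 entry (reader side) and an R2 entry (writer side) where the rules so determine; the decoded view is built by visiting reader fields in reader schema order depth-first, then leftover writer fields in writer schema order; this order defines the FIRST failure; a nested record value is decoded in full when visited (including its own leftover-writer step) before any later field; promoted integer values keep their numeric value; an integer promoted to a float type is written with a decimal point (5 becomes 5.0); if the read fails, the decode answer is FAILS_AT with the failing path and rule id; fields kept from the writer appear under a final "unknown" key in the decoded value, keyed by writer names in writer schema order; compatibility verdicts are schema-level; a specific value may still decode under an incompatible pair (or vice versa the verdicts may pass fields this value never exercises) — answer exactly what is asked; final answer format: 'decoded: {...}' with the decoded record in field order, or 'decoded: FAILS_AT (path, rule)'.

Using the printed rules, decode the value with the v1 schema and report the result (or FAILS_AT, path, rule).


decoded: {"kind": null, "factor": 0.25, "height": 10.0, "balance": -2.5, "unknown": {"version": 250, "primary": false, "seq": -2}}

each type pair in Profile: writer, then reader
decoding the Profile value with the v1 reader:
  kind := null (absent, optional -> null)
  factor := 0.25
  height := 10.0
  balance := -2.5
  writer version: kept under "unknown"
  writer primary: kept under "unknown"
  writer seq: kept under "unknown"
  => decoded: {"kind": null, "factor": 0.25, "height": 10.0, "balance": -2.5, "unknown": {"version": 250, "primary": false, "seq": -2}}
the other Profile changes do not affect what is asked:
  enum Role (field kind in record Profile): symbol OPEN added -> changes Profile's schema-level verdicts only — the decode of this value is the same


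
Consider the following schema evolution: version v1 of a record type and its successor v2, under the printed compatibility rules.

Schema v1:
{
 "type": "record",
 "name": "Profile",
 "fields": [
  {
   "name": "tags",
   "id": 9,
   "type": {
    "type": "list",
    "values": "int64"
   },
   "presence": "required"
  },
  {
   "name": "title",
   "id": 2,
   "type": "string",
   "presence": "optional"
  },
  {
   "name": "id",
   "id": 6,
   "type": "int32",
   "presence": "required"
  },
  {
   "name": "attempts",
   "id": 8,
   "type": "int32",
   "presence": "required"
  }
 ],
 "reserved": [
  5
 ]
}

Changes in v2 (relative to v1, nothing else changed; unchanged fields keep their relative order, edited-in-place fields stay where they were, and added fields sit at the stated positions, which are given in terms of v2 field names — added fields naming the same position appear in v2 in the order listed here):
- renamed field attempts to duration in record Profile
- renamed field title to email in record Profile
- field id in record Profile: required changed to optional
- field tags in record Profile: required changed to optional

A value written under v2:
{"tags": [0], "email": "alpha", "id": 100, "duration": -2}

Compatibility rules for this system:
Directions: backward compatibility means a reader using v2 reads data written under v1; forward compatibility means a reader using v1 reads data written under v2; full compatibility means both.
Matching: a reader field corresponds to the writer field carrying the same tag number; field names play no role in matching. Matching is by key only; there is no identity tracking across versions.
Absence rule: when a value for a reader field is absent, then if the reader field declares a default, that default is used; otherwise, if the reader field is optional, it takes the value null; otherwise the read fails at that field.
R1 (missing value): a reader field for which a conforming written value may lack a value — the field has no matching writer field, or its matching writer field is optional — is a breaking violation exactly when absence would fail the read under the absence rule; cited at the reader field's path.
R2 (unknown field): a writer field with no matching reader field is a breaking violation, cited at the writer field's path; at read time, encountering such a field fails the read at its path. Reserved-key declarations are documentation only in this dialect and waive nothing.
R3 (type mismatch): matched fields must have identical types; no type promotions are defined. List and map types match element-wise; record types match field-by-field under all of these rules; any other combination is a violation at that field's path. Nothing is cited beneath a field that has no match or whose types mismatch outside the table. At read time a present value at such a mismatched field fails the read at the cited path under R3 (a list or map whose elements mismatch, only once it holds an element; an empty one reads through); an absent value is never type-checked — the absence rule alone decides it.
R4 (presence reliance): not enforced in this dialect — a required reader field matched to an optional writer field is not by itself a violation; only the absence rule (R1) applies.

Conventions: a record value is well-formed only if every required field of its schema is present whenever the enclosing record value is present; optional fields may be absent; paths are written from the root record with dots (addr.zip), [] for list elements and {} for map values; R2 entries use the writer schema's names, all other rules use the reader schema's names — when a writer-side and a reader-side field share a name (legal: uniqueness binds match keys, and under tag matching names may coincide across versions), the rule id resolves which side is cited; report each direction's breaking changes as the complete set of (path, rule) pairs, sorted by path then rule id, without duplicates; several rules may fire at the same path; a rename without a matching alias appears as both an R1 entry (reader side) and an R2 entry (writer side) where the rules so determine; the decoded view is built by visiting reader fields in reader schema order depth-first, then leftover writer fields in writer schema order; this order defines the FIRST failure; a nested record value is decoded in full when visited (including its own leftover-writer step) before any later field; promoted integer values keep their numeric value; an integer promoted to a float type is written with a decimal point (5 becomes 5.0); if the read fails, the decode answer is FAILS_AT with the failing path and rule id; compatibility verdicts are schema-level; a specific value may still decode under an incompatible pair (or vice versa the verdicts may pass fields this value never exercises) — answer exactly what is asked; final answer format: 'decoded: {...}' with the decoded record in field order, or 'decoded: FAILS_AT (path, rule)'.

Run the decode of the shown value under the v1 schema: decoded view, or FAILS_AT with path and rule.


decoded: {"tags": [0], "title": "alpha", "id": 100, "attempts": -2}

in Profile below, arrows point writer -> reader
decoding the Profile value with the v1 reader:
  tags := [0]
  title := "alpha" (from writer email)
  id := 100
  attempts := -2 (from writer duration)
  => decoded: {"tags": [0], "title": "alpha", "id": 100, "attempts": -2}
checking off the Profile differences that do not matter here:
  renamed field attempts to duration in record Profile -> inert under this dialect — no rule fires on Profile and the result does not move
  renamed field title to email in record Profile -> inert under this dialect — no rule fires on Profile and the result does not move
  field id in record Profile: required changed to optional -> affects the rule determinations only; this particular Profile value decodes identically
  field tags in record Profile: required changed to optional -> affects the rule determinations only; this particular Profile value decodes identically


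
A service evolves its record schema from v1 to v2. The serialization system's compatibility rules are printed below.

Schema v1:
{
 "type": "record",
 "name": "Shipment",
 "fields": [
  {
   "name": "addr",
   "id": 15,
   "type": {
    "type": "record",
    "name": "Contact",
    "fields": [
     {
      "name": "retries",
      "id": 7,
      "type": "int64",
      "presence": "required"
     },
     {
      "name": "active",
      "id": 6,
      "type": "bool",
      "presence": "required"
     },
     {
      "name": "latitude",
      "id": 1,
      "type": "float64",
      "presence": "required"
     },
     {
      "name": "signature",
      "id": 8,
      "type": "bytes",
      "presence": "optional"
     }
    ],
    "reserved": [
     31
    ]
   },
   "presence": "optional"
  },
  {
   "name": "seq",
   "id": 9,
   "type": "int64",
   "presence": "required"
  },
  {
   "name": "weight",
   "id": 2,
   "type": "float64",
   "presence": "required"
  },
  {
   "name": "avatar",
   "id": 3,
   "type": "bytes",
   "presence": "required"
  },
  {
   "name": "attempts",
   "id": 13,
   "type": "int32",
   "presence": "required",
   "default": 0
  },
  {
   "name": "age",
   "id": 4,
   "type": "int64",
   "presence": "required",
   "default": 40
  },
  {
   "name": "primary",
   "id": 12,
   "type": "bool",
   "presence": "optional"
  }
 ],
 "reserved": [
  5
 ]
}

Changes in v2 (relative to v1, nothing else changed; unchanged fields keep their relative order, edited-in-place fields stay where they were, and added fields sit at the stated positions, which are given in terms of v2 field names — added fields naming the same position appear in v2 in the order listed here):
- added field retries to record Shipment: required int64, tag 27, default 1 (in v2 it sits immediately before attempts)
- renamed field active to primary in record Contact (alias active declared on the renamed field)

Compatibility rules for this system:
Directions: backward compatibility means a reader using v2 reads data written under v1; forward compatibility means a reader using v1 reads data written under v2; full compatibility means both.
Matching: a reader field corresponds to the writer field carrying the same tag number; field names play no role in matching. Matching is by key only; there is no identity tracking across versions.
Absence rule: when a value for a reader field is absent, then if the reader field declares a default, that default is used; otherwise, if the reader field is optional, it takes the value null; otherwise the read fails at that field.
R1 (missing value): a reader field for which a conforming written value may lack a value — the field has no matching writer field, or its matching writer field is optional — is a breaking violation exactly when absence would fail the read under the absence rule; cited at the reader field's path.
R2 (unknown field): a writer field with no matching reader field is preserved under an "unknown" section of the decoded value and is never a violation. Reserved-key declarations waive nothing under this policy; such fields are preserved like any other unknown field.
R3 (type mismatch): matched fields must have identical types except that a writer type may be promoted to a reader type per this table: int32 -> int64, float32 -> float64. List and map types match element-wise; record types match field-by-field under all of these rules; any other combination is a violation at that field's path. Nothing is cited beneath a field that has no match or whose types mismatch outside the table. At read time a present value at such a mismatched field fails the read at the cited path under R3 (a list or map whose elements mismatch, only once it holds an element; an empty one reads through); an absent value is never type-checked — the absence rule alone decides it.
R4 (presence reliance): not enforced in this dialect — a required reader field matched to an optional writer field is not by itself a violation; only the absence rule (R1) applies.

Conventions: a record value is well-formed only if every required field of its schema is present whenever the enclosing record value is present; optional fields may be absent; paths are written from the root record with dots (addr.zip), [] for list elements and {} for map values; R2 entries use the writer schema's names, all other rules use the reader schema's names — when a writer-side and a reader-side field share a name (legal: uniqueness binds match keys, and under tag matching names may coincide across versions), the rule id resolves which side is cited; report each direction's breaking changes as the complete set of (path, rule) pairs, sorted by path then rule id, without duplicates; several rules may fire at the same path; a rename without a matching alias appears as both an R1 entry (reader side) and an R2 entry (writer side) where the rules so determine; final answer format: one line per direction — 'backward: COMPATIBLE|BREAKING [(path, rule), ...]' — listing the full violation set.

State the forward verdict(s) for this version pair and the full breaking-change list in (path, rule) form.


forward: COMPATIBLE []

arrows below run writer -> reader for Shipment
forward on Shipment — v1 reading data written by v2:
  addr: paired with writer addr (Contact -> Contact; writer optional)
  seq: paired with writer seq (int64 -> int64; writer required)
  weight: paired with writer weight (float64 -> float64; writer required)
  avatar: paired with writer avatar (bytes -> bytes; writer required)
  attempts: paired with writer attempts (int32 -> int32; writer required)
  age: paired with writer age (int64 -> int64; writer required)
  primary: paired with writer primary (bool -> bool; writer optional)
  writer retries: unknown to reader
  addr.retries: paired with writer addr.retries (int64 -> int64; writer required)
  addr.active: paired with writer addr.primary (bool -> bool; writer required)
  addr.latitude: paired with writer addr.latitude (float64 -> float64; writer required)
  addr.signature: paired with writer addr.signature (bytes -> bytes; writer optional)
  => forward verdict for Shipment: COMPATIBLE, no violations
the rest of the Shipment diff is inert for this question:
  added field retries to record Shipment: required int64, tag 27, default 1 (in v2 it sits immediately before attempts) -> fires no rule on Shipment, leaving the asked answer as it is
  renamed field active to primary in record Contact (alias active declared on the renamed field) -> fires no rule on Shipment, leaving the asked answer as it is


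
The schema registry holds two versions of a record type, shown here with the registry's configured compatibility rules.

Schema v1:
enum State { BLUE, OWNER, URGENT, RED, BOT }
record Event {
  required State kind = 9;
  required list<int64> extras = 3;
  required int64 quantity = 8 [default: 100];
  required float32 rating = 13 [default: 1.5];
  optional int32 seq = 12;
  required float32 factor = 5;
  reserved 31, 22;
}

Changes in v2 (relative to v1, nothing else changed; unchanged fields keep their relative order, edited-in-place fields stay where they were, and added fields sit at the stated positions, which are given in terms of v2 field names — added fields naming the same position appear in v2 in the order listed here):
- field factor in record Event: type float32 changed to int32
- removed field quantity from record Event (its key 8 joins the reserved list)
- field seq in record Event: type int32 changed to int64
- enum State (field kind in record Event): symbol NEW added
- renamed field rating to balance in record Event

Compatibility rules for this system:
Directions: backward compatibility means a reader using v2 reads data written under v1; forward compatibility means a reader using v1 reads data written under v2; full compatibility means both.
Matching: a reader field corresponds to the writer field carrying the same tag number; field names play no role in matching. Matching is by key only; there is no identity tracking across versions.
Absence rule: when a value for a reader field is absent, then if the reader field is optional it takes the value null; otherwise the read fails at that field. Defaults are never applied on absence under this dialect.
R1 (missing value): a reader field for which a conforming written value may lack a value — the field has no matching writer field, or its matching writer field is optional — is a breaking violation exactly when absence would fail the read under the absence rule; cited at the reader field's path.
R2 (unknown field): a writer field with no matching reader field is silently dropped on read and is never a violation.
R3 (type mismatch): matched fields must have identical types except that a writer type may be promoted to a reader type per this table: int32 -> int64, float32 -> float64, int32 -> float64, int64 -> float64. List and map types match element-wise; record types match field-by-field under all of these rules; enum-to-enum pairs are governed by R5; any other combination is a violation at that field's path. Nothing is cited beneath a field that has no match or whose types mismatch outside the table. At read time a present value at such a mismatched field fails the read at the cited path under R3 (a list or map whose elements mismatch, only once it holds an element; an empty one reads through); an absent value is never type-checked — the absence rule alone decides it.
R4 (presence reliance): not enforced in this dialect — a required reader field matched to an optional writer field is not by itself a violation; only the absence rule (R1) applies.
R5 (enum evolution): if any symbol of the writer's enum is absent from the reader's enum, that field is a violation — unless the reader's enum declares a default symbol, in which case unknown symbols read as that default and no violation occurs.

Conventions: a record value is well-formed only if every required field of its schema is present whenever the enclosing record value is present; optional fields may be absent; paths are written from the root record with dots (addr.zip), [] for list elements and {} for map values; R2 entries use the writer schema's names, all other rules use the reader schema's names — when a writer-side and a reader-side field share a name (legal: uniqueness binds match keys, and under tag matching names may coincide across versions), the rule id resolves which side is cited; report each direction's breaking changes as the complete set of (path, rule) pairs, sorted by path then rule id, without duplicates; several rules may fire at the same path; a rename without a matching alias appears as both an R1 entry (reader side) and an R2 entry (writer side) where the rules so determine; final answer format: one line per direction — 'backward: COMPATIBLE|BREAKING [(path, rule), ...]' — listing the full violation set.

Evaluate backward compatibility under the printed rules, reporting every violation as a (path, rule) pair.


in Event below, arrows point writer -> reader
backward for Event (reader v2, writer v1):
  State -> State, writer required: kind aligns to kind
  list<int64> -> list<int64>, writer required: extras aligns to extras
  float32 -> float32, writer required: balance aligns to rating
  int32 -> int64, writer optional: seq aligns to seq
  float32 -> int32, writer required: factor aligns to factor
  quantity (writer side), unknown to reader
  R3 fires at factor
  => backward verdict for Event: BREAKING, 1 violation(s)
checking off the Event differences that do not matter here:
  removed field quantity from record Event (its key 8 joins the reserved list) -> matters only for Event's forward compatibility — outside the asked direction
  field seq in record Event: type int32 changed to int64 -> matters only for Event's forward compatibility — outside the asked direction
  enum State (field kind in record Event): symbol NEW added -> matters only for Event's forward compatibility — outside the asked direction
  renamed field rating to balance in record Event -> inert for the asked Event verdict: nothing fires

backward: BREAKING [(factor, R3)]


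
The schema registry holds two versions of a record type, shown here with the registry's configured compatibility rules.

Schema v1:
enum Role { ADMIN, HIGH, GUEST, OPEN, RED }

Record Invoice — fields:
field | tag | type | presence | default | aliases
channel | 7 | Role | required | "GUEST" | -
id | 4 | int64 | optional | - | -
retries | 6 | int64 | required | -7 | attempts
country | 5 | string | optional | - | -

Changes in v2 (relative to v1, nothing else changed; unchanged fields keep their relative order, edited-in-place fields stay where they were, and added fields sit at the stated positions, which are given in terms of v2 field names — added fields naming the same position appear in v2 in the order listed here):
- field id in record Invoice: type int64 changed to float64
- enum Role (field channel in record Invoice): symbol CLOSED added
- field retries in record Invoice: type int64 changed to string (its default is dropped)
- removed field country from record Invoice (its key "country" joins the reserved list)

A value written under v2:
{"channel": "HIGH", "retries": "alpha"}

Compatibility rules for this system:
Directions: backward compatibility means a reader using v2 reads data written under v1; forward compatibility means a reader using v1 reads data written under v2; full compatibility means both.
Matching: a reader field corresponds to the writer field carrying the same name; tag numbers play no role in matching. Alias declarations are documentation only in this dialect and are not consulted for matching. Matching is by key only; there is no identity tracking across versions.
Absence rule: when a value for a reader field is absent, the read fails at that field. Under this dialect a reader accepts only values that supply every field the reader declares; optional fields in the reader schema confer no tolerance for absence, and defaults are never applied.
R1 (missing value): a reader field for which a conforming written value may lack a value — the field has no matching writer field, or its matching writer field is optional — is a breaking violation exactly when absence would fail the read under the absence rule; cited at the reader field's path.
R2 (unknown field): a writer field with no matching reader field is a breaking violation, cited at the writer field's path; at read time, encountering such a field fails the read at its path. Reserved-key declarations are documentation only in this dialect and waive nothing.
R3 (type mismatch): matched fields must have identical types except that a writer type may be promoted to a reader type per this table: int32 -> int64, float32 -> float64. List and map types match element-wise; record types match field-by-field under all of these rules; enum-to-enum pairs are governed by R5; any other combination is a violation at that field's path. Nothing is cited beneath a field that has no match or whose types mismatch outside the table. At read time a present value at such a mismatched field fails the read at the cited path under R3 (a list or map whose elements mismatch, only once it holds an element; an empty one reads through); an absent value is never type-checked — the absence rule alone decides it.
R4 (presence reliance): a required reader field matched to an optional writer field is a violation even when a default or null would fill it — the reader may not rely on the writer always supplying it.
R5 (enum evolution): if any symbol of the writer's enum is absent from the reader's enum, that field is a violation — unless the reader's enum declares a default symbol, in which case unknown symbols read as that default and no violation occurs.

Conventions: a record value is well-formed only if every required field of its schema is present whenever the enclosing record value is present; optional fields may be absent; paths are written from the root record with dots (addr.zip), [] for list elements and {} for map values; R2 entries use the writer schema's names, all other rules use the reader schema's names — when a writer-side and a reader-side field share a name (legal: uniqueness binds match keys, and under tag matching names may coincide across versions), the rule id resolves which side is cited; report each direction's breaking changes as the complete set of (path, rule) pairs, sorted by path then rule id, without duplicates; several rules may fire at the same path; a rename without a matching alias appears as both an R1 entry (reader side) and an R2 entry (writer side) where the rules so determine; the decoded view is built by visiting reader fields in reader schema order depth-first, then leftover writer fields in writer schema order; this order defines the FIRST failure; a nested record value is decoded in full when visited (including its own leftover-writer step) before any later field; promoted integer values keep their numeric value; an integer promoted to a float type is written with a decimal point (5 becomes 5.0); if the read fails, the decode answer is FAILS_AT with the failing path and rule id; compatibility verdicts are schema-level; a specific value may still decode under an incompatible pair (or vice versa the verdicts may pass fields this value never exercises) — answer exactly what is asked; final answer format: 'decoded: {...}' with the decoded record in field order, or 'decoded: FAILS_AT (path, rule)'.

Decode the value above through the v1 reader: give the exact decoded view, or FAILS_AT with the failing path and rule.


the writer's type comes first in each Invoice pair
decode walk for Invoice under reader schema v1:
  channel := "HIGH"
  read fails at id under R1 (no fill)
  => FAILS_AT (id, R1)
ruling out the remaining Invoice differences:
  enum Role (field channel in record Invoice): symbol CLOSED added -> shifts the Invoice verdicts, not this decode
  field retries in record Invoice: type int64 changed to string (its default is dropped) -> shifts the Invoice verdicts, not this decode
  removed field country from record Invoice (its key "country" joins the reserved list) -> shifts the Invoice verdicts, not this decode

decoded: FAILS_AT (id, R1)


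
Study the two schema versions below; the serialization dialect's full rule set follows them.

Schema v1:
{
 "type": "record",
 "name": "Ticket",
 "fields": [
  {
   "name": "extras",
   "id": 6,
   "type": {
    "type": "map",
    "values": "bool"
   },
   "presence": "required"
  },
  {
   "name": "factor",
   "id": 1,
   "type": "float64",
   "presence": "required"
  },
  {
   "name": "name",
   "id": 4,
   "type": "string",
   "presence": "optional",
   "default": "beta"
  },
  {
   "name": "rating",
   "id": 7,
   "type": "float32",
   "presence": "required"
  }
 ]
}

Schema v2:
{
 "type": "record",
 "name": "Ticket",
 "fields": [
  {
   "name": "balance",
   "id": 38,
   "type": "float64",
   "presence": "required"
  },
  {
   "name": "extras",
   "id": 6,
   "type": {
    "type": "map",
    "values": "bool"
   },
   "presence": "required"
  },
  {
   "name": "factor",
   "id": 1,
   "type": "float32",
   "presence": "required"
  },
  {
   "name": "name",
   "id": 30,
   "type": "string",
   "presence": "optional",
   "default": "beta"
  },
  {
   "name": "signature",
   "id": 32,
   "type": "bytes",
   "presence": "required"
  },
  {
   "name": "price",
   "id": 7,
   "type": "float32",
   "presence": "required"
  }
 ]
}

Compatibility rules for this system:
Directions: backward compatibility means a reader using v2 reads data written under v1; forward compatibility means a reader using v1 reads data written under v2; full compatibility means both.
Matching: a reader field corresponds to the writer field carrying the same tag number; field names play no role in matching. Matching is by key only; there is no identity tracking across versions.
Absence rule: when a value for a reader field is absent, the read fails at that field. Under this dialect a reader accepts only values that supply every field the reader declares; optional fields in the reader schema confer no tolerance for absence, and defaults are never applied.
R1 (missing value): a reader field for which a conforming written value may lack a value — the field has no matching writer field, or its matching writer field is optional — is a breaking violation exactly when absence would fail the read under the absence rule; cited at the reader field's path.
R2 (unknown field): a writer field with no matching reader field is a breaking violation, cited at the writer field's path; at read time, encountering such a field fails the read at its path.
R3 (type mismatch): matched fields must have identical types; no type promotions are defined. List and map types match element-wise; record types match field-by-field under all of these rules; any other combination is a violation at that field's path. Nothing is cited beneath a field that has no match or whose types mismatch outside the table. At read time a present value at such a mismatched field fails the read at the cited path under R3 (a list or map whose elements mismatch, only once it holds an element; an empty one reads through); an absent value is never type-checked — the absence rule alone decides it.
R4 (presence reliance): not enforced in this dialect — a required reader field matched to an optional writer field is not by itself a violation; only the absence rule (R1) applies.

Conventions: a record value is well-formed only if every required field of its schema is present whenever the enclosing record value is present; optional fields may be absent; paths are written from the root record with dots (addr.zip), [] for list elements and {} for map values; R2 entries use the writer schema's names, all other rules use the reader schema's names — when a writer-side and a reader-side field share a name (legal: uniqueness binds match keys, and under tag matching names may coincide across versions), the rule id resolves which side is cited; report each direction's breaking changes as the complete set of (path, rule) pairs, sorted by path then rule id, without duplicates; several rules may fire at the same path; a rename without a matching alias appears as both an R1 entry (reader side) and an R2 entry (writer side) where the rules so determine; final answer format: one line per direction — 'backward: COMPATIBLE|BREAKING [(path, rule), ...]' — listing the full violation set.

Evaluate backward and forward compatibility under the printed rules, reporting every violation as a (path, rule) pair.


each type pair in Ticket: writer, then reader
backward on Ticket — v2 reading data written by v1:
  balance: no writer match
  extras: map<string, bool> -> map<string, bool>, writer required; from extras
  factor: float64 -> float32, writer required; from factor
  name: no writer match
  signature: no writer match
  price: float32 -> float32, writer required; from rating
  leftover writer field: name
  breaking: (balance, R1)
  breaking: (factor, R3)
  breaking: (name, R1)
  breaking: (name, R2)
  breaking: (signature, R1)
  => 5 violation(s): backward is BREAKING for Ticket
forward on Ticket — v1 reading data written by v2:
  extras: map<string, bool> -> map<string, bool>, writer required; from extras
  factor: float32 -> float64, writer required; from factor
  name: no writer match
  rating: float32 -> float32, writer required; from price
  leftover writer field: balance
  leftover writer field: name
  leftover writer field: signature
  breaking: (balance, R2)
  breaking: (factor, R3)
  breaking: (name, R1)
  breaking: (name, R2)
  breaking: (signature, R2)
  => 5 violation(s): forward is BREAKING for Ticket

backward: BREAKING [(balance, R1), (factor, R3), (name, R1), (name, R2), (signature, R1)]; forward: BREAKING [(balance, R2), (factor, R3), (name, R1), (name, R2), (signature, R2)]


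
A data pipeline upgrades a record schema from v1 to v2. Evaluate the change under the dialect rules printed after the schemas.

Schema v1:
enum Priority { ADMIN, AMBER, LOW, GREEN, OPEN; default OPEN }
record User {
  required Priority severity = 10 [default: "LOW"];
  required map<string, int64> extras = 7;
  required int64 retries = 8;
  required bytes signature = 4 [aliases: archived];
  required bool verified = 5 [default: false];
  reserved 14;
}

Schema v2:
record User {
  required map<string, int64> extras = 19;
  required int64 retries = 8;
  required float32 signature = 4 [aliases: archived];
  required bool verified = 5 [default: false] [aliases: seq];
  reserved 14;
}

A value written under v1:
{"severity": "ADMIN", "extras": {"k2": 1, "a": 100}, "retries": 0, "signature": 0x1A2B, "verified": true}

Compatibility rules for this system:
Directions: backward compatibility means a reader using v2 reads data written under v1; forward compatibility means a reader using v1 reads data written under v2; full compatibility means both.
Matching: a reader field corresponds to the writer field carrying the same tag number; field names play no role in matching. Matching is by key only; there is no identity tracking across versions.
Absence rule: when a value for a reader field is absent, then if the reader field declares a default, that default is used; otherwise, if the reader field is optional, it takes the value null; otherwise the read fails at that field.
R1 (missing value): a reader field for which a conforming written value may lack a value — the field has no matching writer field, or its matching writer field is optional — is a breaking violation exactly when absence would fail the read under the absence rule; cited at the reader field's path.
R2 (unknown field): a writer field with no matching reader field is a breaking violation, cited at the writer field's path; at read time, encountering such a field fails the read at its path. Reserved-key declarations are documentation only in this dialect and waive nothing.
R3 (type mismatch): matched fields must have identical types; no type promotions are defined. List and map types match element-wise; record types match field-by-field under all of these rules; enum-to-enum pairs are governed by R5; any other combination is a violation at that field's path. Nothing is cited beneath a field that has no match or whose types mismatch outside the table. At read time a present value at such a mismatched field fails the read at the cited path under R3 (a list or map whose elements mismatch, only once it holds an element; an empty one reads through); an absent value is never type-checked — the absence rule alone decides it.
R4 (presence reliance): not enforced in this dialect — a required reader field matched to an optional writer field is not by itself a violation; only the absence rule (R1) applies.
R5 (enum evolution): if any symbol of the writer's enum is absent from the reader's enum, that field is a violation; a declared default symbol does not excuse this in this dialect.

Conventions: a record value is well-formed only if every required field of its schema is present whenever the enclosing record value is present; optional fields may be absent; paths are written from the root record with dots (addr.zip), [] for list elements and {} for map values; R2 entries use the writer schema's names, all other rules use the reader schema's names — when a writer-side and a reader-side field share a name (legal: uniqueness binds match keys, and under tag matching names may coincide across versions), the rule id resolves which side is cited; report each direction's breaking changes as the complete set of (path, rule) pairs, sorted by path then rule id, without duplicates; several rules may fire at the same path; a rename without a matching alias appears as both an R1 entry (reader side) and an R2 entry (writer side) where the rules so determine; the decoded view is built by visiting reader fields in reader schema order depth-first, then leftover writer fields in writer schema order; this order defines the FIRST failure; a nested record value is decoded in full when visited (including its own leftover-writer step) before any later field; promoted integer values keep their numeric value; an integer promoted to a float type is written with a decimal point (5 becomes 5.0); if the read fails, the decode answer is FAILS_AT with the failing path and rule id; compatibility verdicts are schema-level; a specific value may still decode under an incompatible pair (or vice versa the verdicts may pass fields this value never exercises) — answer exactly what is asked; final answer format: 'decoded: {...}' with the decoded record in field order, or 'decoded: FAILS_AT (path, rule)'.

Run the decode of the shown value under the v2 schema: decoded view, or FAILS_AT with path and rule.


decoded: FAILS_AT (extras, R1)

in User below, arrows point writer -> reader
decode (reader v2):
  read fails at extras under R1 (no fill)
  => FAILS_AT (extras, R1)
ruling out the remaining User differences:
  removed field severity from record User -> shifts the User verdicts, not this decode
  field signature in record User: type bytes changed to float32 -> shifts the User verdicts, not this decode
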